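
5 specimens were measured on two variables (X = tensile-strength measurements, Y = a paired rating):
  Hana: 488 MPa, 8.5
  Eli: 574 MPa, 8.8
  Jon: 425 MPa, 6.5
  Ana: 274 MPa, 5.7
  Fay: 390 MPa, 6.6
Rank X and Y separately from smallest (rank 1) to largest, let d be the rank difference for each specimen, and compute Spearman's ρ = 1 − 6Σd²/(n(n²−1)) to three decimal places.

Ranks of variable 1: 4, 5, 3, 1, 2
Ranks of variable 2: 4, 5, 2, 1, 3
d = r₁ − r₂: 0, 0, 1, 0, -1
d²: 0, 0, 1, 0, 1; Σd² = 2
ρ = 1 − 6·2/(5·24) = 1 − 12/120 = 0.900

0.900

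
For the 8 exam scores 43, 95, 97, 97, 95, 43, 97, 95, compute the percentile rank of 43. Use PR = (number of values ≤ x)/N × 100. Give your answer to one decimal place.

25.0

N = 8.
Strictly below 43: 0. Equal to 43: 2.
PR = 2/8 × 100 = 25.0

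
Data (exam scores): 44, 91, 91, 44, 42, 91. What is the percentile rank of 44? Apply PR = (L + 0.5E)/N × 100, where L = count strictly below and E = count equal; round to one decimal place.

33.3

N = 6.
Strictly below 44: 1. Equal to 44: 2.
PR = (1 + 0.5·2)/6 × 100 = 33.3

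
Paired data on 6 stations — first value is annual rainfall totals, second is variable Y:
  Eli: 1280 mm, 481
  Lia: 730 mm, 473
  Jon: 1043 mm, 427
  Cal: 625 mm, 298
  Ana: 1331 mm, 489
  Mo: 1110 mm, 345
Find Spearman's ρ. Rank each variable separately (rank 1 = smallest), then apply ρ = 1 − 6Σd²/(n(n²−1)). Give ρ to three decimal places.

Ranks of variable 1: 5, 2, 3, 1, 6, 4
Ranks of variable 2: 5, 4, 3, 1, 6, 2
d = r₁ − r₂: 0, -2, 0, 0, 0, 2
d²: 0, 4, 0, 0, 0, 4; Σd² = 8
ρ = 1 − 6·8/(6·35) = 1 − 48/210 = 0.771

0.771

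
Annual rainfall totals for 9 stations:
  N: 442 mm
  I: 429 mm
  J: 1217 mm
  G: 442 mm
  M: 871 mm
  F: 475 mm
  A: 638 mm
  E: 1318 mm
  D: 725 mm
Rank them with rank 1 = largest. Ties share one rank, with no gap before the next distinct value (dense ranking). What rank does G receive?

Sorted (descending): 1318, 1217, 871, 725, 638, 475, 442, 442, 429
The 2 values of 442 share dense rank 7.
Remaining distinct values take the next consecutive integers.
G has value 442 mm → rank 7.

7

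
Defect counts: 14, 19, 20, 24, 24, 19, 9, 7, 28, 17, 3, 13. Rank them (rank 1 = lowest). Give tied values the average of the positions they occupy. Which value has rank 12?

28

Sorted (ascending): 3, 7, 9, 13, 14, 17, 19, 19, 20, 24, 24, 28
The 2 values of 19 occupy positions 7–8 → average rank (7+8)/2 = 7.5.
The 2 values of 24 occupy positions 10–11 → average rank (10+11)/2 = 10.5.
Rank 12 → value 28.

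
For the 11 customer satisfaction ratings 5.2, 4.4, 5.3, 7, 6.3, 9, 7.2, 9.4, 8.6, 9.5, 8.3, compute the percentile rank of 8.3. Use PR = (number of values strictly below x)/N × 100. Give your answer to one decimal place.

54.5

N = 11.
Strictly below 8.3: 6. Equal to 8.3: 1.
PR = 6/11 × 100 = 54.5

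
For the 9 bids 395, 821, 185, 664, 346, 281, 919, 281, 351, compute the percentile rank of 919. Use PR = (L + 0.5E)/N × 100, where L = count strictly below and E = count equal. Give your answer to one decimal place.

N = 9.
Strictly below 919: 8. Equal to 919: 1.
PR = (8 + 0.5·1)/9 × 100 = 94.4

94.4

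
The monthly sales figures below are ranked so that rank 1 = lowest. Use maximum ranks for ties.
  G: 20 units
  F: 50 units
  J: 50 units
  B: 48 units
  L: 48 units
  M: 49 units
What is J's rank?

Sorted (ascending): 20, 48, 48, 49, 50, 50
The 2 values of 48 occupy positions 2–3 → each gets rank 3.
The 2 values of 50 occupy positions 5–6 → each gets rank 6.
J has value 50 units → rank 6.

6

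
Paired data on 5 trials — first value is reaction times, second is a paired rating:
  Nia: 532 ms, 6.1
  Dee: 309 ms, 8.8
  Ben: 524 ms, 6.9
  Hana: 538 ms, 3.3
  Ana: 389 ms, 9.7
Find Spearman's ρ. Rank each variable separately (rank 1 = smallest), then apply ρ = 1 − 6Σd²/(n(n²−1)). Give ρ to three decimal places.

Ranks of variable 1: 4, 1, 3, 5, 2
Ranks of variable 2: 2, 4, 3, 1, 5
d = r₁ − r₂: 2, -3, 0, 4, -3
d²: 4, 9, 0, 16, 9; Σd² = 38
ρ = 1 − 6·38/(5·24) = 1 − 228/120 = -0.900

-0.900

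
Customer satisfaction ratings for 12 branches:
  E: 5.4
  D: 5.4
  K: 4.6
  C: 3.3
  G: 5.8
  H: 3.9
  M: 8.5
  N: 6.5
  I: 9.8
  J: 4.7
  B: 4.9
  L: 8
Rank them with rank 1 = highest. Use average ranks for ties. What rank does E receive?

Sorted (descending): 9.8, 8.5, 8, 6.5, 5.8, 5.4, 5.4, 4.9, 4.7, 4.6, 3.9, 3.3
The 2 values of 5.4 occupy positions 6–7 → average rank (6+7)/2 = 6.5.
E has value 5.4 → rank 6.5.

6.5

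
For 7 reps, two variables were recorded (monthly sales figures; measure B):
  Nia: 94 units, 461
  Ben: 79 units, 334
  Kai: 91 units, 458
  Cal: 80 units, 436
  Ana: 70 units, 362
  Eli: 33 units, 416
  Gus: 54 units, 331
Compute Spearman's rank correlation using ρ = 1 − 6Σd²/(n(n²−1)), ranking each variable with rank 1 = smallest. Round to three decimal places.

0.750

Ranks of variable 1: 7, 4, 6, 5, 3, 1, 2
Ranks of variable 2: 7, 2, 6, 5, 3, 4, 1
d = r₁ − r₂: 0, 2, 0, 0, 0, -3, 1
d²: 0, 4, 0, 0, 0, 9, 1; Σd² = 14
ρ = 1 − 6·14/(7·48) = 1 − 84/336 = 0.750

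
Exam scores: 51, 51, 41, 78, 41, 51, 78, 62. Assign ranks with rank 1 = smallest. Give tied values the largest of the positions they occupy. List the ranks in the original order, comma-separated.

Sorted (ascending): 41, 41, 51, 51, 51, 62, 78, 78
The 2 values of 41 occupy positions 1–2 → each gets rank 2.
The 3 values of 51 occupy positions 3–5 → each gets rank 5.
The 2 values of 78 occupy positions 7–8 → each gets rank 8.

5, 5, 2, 8, 2, 5, 8, 6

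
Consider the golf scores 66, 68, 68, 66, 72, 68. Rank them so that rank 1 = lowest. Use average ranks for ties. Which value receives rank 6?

Sorted (ascending): 66, 66, 68, 68, 68, 72
The 2 values of 66 occupy positions 1–2 → average rank (1+2)/2 = 1.5.
The 3 values of 68 occupy positions 3–5 → average rank 4.
Rank 6 → value 72.

72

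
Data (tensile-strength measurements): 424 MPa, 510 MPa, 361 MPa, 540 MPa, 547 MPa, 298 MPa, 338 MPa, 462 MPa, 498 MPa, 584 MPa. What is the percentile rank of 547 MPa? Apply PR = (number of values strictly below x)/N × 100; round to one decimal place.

N = 10.
Strictly below 547: 8. Equal to 547: 1.
PR = 8/10 × 100 = 80.0

80.0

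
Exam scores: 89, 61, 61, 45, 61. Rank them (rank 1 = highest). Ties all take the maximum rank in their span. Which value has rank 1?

Sorted (descending): 89, 61, 61, 61, 45
The 3 values of 61 occupy positions 2–4 → each gets rank 4.
Rank 1 → value 89.

89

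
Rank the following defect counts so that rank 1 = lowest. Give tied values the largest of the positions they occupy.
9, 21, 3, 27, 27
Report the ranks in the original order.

2, 3, 1, 5, 5

Sorted (ascending): 3, 9, 21, 27, 27
The 2 values of 27 occupy positions 4–5 → each gets rank 5.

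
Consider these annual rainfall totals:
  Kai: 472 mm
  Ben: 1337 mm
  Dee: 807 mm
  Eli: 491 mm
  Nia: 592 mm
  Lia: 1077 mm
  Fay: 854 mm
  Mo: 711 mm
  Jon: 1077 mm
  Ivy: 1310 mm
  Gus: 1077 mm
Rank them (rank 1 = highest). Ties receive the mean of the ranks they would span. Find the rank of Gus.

Sorted (descending): 1337, 1310, 1077, 1077, 1077, 854, 807, 711, 592, 491, 472
The 3 values of 1077 occupy positions 3–5 → average rank 4.
Gus has value 1077 mm → rank 4.

4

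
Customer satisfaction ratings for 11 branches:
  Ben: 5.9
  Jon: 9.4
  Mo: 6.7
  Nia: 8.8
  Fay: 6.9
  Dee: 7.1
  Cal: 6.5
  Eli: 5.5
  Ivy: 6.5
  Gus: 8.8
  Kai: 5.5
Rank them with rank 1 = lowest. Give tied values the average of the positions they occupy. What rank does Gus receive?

Sorted (ascending): 5.5, 5.5, 5.9, 6.5, 6.5, 6.7, 6.9, 7.1, 8.8, 8.8, 9.4
The 2 values of 5.5 occupy positions 1–2 → average rank (1+2)/2 = 1.5.
The 2 values of 6.5 occupy positions 4–5 → average rank (4+5)/2 = 4.5.
The 2 values of 8.8 occupy positions 9–10 → average rank (9+10)/2 = 9.5.
Gus has value 8.8 → rank 9.5.

9.5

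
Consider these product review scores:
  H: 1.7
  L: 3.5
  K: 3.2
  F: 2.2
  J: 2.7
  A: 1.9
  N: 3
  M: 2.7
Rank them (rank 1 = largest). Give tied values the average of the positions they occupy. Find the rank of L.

Sorted (descending): 3.5, 3.2, 3, 2.7, 2.7, 2.2, 1.9, 1.7
The 2 values of 2.7 occupy positions 4–5 → average rank (4+5)/2 = 4.5.
L has value 3.5 → rank 1.

1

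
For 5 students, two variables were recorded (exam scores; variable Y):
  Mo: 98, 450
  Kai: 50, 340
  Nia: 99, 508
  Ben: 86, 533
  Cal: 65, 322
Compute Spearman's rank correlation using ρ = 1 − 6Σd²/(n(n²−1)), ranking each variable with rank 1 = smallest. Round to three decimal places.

0.600

Ranks of variable 1: 4, 1, 5, 3, 2
Ranks of variable 2: 3, 2, 4, 5, 1
d = r₁ − r₂: 1, -1, 1, -2, 1
d²: 1, 1, 1, 4, 1; Σd² = 8
ρ = 1 − 6·8/(5·24) = 1 − 48/120 = 0.600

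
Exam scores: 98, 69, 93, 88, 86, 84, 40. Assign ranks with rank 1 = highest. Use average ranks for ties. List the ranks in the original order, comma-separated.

Sorted (descending): 98, 93, 88, 86, 84, 69, 40
No ties — each value takes its position as its rank.

1, 6, 2, 3, 4, 5, 7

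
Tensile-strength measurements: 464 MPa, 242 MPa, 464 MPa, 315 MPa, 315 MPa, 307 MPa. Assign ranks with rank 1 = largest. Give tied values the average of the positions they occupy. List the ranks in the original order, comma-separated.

1.5, 6, 1.5, 3.5, 3.5, 5

Sorted (descending): 464, 464, 315, 315, 307, 242
The 2 values of 464 occupy positions 1–2 → average rank (1+2)/2 = 1.5.
The 2 values of 315 occupy positions 3–4 → average rank (3+4)/2 = 3.5.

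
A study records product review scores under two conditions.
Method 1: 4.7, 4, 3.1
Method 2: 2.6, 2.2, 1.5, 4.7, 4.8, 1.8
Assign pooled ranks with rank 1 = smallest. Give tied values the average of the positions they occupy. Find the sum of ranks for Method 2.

26.5

Sorted (ascending): 1.5, 1.8, 2.2, 2.6, 3.1, 4, 4.7, 4.7, 4.8
The 2 values of 4.7 occupy positions 7–8 → average rank (7+8)/2 = 7.5.
Method 2 values → pooled ranks: 2.6→4, 2.2→3, 1.5→1, 4.7→7.5, 4.8→9, 1.8→2
Rank sum = 4 + 3 + 1 + 7.5 + 9 + 2 = 26.5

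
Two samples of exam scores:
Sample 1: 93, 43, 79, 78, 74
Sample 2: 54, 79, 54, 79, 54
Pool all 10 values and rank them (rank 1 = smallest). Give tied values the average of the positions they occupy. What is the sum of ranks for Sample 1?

30

Sorted (ascending): 43, 54, 54, 54, 74, 78, 79, 79, 79, 93
The 3 values of 54 occupy positions 2–4 → average rank 3.
The 3 values of 79 occupy positions 7–9 → average rank 8.
Sample 1 values → pooled ranks: 93→10, 43→1, 79→8, 78→6, 74→5
Rank sum = 10 + 1 + 8 + 6 + 5 = 30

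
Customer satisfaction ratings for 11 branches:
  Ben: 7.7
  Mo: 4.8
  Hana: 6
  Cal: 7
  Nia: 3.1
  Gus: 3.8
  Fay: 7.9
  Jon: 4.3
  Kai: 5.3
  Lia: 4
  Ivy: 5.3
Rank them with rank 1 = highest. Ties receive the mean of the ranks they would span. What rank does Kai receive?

5.5

Sorted (descending): 7.9, 7.7, 7, 6, 5.3, 5.3, 4.8, 4.3, 4, 3.8, 3.1
The 2 values of 5.3 occupy positions 5–6 → average rank (5+6)/2 = 5.5.
Kai has value 5.3 → rank 5.5.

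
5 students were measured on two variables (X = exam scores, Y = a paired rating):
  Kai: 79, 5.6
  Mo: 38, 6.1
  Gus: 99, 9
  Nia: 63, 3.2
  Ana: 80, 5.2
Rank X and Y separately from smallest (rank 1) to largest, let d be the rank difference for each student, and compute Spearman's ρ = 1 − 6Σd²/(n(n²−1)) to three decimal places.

Ranks of variable 1: 3, 1, 5, 2, 4
Ranks of variable 2: 3, 4, 5, 1, 2
d = r₁ − r₂: 0, -3, 0, 1, 2
d²: 0, 9, 0, 1, 4; Σd² = 14
ρ = 1 − 6·14/(5·24) = 1 − 84/120 = 0.300

0.300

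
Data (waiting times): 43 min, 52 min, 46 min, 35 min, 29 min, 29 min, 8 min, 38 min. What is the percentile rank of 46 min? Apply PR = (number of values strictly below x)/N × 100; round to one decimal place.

N = 8.
Strictly below 46: 6. Equal to 46: 1.
PR = 6/8 × 100 = 75.0

75.0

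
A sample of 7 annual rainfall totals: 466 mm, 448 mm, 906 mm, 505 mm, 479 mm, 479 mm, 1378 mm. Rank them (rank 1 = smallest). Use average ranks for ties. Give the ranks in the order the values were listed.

2, 1, 6, 5, 3.5, 3.5, 7

Sorted (ascending): 448, 466, 479, 479, 505, 906, 1378
The 2 values of 479 occupy positions 3–4 → average rank (3+4)/2 = 3.5.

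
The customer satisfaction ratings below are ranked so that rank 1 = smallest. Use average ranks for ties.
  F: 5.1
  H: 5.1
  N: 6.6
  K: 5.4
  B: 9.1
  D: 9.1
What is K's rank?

3

Sorted (ascending): 5.1, 5.1, 5.4, 6.6, 9.1, 9.1
The 2 values of 5.1 occupy positions 1–2 → average rank (1+2)/2 = 1.5.
The 2 values of 9.1 occupy positions 5–6 → average rank (5+6)/2 = 5.5.
K has value 5.4 → rank 3.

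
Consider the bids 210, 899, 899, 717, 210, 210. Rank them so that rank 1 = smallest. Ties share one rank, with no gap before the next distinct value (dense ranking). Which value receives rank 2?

Sorted (ascending): 210, 210, 210, 717, 899, 899
The 3 values of 210 share dense rank 1.
The 2 values of 899 share dense rank 3.
Remaining distinct values take the next consecutive integers.
Rank 2 → value 717.

717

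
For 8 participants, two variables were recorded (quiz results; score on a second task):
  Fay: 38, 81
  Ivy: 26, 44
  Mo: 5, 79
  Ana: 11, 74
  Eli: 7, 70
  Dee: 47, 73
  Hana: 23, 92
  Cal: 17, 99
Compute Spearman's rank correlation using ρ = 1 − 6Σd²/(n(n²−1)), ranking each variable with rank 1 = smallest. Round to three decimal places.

-0.048

Ranks of variable 1: 7, 6, 1, 3, 2, 8, 5, 4
Ranks of variable 2: 6, 1, 5, 4, 2, 3, 7, 8
d = r₁ − r₂: 1, 5, -4, -1, 0, 5, -2, -4
d²: 1, 25, 16, 1, 0, 25, 4, 16; Σd² = 88
ρ = 1 − 6·88/(8·63) = 1 − 528/504 = -0.048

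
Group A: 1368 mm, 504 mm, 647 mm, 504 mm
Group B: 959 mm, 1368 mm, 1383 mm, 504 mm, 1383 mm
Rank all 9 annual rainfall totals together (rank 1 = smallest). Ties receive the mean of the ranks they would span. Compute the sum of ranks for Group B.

Sorted (ascending): 504, 504, 504, 647, 959, 1368, 1368, 1383, 1383
The 3 values of 504 occupy positions 1–3 → average rank 2.
The 2 values of 1368 occupy positions 6–7 → average rank (6+7)/2 = 6.5.
The 2 values of 1383 occupy positions 8–9 → average rank (8+9)/2 = 8.5.
Group B values → pooled ranks: 959→5, 1368→6.5, 1383→8.5, 504→2, 1383→8.5
Rank sum = 5 + 6.5 + 8.5 + 2 + 8.5 = 30.5

30.5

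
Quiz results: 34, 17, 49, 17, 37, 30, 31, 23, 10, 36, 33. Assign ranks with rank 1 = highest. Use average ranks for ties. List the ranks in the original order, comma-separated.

4, 9.5, 1, 9.5, 2, 7, 6, 8, 11, 3, 5

Sorted (descending): 49, 37, 36, 34, 33, 31, 30, 23, 17, 17, 10
The 2 values of 17 occupy positions 9–10 → average rank (9+10)/2 = 9.5.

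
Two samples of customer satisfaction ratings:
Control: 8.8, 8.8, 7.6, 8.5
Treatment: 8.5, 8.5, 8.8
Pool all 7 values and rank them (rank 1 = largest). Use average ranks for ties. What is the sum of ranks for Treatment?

Sorted (descending): 8.8, 8.8, 8.8, 8.5, 8.5, 8.5, 7.6
The 3 values of 8.8 occupy positions 1–3 → average rank 2.
The 3 values of 8.5 occupy positions 4–6 → average rank 5.
Treatment values → pooled ranks: 8.5→5, 8.5→5, 8.8→2
Rank sum = 5 + 5 + 2 = 12

12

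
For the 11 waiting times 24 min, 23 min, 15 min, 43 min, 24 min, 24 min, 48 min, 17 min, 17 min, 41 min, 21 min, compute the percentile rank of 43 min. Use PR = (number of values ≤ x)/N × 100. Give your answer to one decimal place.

N = 11.
Strictly below 43: 9. Equal to 43: 1.
PR = 10/11 × 100 = 90.9

90.9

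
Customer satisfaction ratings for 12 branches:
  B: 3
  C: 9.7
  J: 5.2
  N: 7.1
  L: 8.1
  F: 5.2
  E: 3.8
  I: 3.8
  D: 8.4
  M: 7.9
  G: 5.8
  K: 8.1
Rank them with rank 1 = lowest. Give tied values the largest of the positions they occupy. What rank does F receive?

Sorted (ascending): 3, 3.8, 3.8, 5.2, 5.2, 5.8, 7.1, 7.9, 8.1, 8.1, 8.4, 9.7
The 2 values of 3.8 occupy positions 2–3 → each gets rank 3.
The 2 values of 5.2 occupy positions 4–5 → each gets rank 5.
The 2 values of 8.1 occupy positions 9–10 → each gets rank 10.
F has value 5.2 → rank 5.

5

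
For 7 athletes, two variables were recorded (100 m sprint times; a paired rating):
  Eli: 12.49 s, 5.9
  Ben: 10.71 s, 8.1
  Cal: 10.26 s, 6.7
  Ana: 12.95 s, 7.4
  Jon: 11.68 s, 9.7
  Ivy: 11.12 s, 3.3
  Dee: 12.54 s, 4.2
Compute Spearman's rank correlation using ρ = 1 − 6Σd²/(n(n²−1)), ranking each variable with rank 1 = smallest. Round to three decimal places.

Ranks of variable 1: 5, 2, 1, 7, 4, 3, 6
Ranks of variable 2: 3, 6, 4, 5, 7, 1, 2
d = r₁ − r₂: 2, -4, -3, 2, -3, 2, 4
d²: 4, 16, 9, 4, 9, 4, 16; Σd² = 62
ρ = 1 − 6·62/(7·48) = 1 − 372/336 = -0.107

-0.107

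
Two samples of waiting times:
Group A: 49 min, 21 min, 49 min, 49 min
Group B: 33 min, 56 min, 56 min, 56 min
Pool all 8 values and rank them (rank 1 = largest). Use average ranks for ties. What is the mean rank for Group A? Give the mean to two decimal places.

Sorted (descending): 56, 56, 56, 49, 49, 49, 33, 21
The 3 values of 56 occupy positions 1–3 → average rank 2.
The 3 values of 49 occupy positions 4–6 → average rank 5.
Group A values → pooled ranks: 49→5, 21→8, 49→5, 49→5
Mean rank = (5 + 8 + 5 + 5) / 4 = 5.75

5.75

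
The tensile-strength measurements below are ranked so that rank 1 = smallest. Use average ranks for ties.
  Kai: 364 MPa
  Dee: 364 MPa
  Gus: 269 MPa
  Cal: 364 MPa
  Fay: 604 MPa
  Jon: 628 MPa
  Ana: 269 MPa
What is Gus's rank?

1.5

Sorted (ascending): 269, 269, 364, 364, 364, 604, 628
The 2 values of 269 occupy positions 1–2 → average rank (1+2)/2 = 1.5.
The 3 values of 364 occupy positions 3–5 → average rank 4.
Gus has value 269 MPa → rank 1.5.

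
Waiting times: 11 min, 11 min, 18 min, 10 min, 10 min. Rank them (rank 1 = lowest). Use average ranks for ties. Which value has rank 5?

18

Sorted (ascending): 10, 10, 11, 11, 18
The 2 values of 10 occupy positions 1–2 → average rank (1+2)/2 = 1.5.
The 2 values of 11 occupy positions 3–4 → average rank (3+4)/2 = 3.5.
Rank 5 → value 18.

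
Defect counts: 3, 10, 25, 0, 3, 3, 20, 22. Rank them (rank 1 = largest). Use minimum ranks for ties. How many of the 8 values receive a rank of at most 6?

7

Sorted (descending): 25, 22, 20, 10, 3, 3, 3, 0
The 3 values of 3 occupy positions 5–7 → each gets rank 5.
Ranks ≤ 6: {1, 2, 3, 4, 5, 5, 5} → 7 values.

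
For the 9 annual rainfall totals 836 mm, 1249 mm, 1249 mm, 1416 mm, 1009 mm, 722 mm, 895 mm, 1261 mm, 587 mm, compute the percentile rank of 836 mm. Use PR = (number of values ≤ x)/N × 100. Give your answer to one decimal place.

33.3

N = 9.
Strictly below 836: 2. Equal to 836: 1.
PR = 3/9 × 100 = 33.3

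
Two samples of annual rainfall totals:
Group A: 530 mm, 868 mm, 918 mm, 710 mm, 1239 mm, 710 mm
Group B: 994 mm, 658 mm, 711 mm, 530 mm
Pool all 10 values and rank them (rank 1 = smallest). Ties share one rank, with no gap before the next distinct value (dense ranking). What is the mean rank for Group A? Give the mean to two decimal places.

Sorted (ascending): 530, 530, 658, 710, 710, 711, 868, 918, 994, 1239
The 2 values of 530 share dense rank 1.
The 2 values of 710 share dense rank 3.
Remaining distinct values take the next consecutive integers.
Group A values → pooled ranks: 530→1, 868→5, 918→6, 710→3, 1239→8, 710→3
Mean rank = (1 + 5 + 6 + 3 + 8 + 3) / 6 = 4.33

4.33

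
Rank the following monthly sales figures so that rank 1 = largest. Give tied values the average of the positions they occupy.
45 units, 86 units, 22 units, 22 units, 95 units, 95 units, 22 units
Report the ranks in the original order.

4, 3, 6, 6, 1.5, 1.5, 6

Sorted (descending): 95, 95, 86, 45, 22, 22, 22
The 2 values of 95 occupy positions 1–2 → average rank (1+2)/2 = 1.5.
The 3 values of 22 occupy positions 5–7 → average rank 6.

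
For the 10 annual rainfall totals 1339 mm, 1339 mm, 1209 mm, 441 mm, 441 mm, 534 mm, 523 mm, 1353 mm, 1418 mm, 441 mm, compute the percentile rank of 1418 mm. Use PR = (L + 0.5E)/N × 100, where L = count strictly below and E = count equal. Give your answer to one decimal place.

N = 10.
Strictly below 1418: 9. Equal to 1418: 1.
PR = (9 + 0.5·1)/10 × 100 = 95.0

95.0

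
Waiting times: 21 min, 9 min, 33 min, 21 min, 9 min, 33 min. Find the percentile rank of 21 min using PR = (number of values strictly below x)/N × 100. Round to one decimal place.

33.3

N = 6.
Strictly below 21: 2. Equal to 21: 2.
PR = 2/6 × 100 = 33.3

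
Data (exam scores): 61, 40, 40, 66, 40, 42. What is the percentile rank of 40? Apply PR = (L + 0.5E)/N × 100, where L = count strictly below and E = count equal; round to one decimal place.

N = 6.
Strictly below 40: 0. Equal to 40: 3.
PR = (0 + 0.5·3)/6 × 100 = 25.0

25.0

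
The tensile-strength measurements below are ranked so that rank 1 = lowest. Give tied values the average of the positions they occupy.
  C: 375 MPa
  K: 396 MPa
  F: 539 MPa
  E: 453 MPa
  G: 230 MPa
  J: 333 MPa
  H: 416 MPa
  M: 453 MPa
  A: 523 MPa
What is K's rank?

Sorted (ascending): 230, 333, 375, 396, 416, 453, 453, 523, 539
The 2 values of 453 occupy positions 6–7 → average rank (6+7)/2 = 6.5.
K has value 396 MPa → rank 4.

4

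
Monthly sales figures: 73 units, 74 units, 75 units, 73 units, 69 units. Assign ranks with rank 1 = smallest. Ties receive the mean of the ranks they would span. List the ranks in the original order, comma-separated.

2.5, 4, 5, 2.5, 1

Sorted (ascending): 69, 73, 73, 74, 75
The 2 values of 73 occupy positions 2–3 → average rank (2+3)/2 = 2.5.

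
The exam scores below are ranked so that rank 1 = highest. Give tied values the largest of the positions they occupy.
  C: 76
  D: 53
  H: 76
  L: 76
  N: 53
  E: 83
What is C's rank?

4

Sorted (descending): 83, 76, 76, 76, 53, 53
The 3 values of 76 occupy positions 2–4 → each gets rank 4.
The 2 values of 53 occupy positions 5–6 → each gets rank 6.
C has value 76 → rank 4.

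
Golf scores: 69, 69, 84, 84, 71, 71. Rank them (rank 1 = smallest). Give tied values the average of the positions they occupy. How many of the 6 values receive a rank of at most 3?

2

Sorted (ascending): 69, 69, 71, 71, 84, 84
The 2 values of 69 occupy positions 1–2 → average rank (1+2)/2 = 1.5.
The 2 values of 71 occupy positions 3–4 → average rank (3+4)/2 = 3.5.
The 2 values of 84 occupy positions 5–6 → average rank (5+6)/2 = 5.5.
Ranks ≤ 3: {1.5, 1.5} → 2 values.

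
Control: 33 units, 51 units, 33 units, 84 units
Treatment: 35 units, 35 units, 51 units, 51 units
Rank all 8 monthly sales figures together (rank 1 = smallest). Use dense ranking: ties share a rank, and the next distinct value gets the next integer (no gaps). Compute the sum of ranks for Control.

Sorted (ascending): 33, 33, 35, 35, 51, 51, 51, 84
The 2 values of 33 share dense rank 1.
The 2 values of 35 share dense rank 2.
The 3 values of 51 share dense rank 3.
Remaining distinct values take the next consecutive integers.
Control values → pooled ranks: 33→1, 51→3, 33→1, 84→4
Rank sum = 1 + 3 + 1 + 4 = 9

9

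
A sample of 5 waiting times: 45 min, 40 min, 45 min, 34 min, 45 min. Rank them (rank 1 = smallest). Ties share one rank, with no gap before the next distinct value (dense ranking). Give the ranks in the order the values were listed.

3, 2, 3, 1, 3

Sorted (ascending): 34, 40, 45, 45, 45
The 3 values of 45 share dense rank 3.
Remaining distinct values take the next consecutive integers.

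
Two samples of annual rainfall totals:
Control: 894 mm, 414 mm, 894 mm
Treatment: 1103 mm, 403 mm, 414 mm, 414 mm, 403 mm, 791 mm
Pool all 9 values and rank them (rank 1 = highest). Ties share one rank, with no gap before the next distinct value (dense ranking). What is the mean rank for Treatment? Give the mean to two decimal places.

Sorted (descending): 1103, 894, 894, 791, 414, 414, 414, 403, 403
The 2 values of 894 share dense rank 2.
The 3 values of 414 share dense rank 4.
The 2 values of 403 share dense rank 5.
Remaining distinct values take the next consecutive integers.
Treatment values → pooled ranks: 1103→1, 403→5, 414→4, 414→4, 403→5, 791→3
Mean rank = (1 + 5 + 4 + 4 + 5 + 3) / 6 = 3.67

3.67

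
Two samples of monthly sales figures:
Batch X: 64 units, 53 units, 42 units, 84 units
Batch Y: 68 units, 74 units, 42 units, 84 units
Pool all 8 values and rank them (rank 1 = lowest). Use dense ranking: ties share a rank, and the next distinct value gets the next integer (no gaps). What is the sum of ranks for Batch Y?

Sorted (ascending): 42, 42, 53, 64, 68, 74, 84, 84
The 2 values of 42 share dense rank 1.
The 2 values of 84 share dense rank 6.
Remaining distinct values take the next consecutive integers.
Batch Y values → pooled ranks: 68→4, 74→5, 42→1, 84→6
Rank sum = 4 + 5 + 1 + 6 = 16

16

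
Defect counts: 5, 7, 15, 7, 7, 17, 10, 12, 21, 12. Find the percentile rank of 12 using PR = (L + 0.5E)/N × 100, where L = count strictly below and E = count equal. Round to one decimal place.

60.0

N = 10.
Strictly below 12: 5. Equal to 12: 2.
PR = (5 + 0.5·2)/10 × 100 = 60.0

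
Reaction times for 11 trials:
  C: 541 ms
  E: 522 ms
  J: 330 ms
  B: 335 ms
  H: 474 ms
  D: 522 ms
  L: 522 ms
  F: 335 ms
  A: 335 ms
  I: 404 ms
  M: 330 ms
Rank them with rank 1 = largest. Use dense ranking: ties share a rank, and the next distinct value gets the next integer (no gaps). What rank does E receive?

Sorted (descending): 541, 522, 522, 522, 474, 404, 335, 335, 335, 330, 330
The 3 values of 522 share dense rank 2.
The 3 values of 335 share dense rank 5.
The 2 values of 330 share dense rank 6.
Remaining distinct values take the next consecutive integers.
E has value 522 ms → rank 2.

2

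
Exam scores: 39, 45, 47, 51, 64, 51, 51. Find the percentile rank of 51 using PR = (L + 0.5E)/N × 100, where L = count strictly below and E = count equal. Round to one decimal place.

N = 7.
Strictly below 51: 3. Equal to 51: 3.
PR = (3 + 0.5·3)/7 × 100 = 64.3

64.3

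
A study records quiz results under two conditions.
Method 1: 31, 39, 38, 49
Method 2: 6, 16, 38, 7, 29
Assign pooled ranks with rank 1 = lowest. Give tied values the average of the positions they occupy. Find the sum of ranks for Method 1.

28.5

Sorted (ascending): 6, 7, 16, 29, 31, 38, 38, 39, 49
The 2 values of 38 occupy positions 6–7 → average rank (6+7)/2 = 6.5.
Method 1 values → pooled ranks: 31→5, 39→8, 38→6.5, 49→9
Rank sum = 5 + 8 + 6.5 + 9 = 28.5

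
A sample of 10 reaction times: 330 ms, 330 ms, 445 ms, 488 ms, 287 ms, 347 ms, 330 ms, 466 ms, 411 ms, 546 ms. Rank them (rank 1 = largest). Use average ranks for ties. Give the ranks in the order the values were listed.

Sorted (descending): 546, 488, 466, 445, 411, 347, 330, 330, 330, 287
The 3 values of 330 occupy positions 7–9 → average rank 8.

8, 8, 4, 2, 10, 6, 8, 3, 5, 1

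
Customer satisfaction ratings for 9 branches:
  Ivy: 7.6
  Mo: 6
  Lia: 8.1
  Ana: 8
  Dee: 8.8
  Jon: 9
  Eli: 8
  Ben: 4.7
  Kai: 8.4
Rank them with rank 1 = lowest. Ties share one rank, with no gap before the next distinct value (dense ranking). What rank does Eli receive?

4

Sorted (ascending): 4.7, 6, 7.6, 8, 8, 8.1, 8.4, 8.8, 9
The 2 values of 8 share dense rank 4.
Remaining distinct values take the next consecutive integers.
Eli has value 8 → rank 4.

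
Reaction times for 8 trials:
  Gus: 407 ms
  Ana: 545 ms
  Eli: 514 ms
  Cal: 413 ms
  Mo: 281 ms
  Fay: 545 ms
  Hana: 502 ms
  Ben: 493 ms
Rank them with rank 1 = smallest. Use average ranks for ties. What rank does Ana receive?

7.5

Sorted (ascending): 281, 407, 413, 493, 502, 514, 545, 545
The 2 values of 545 occupy positions 7–8 → average rank (7+8)/2 = 7.5.
Ana has value 545 ms → rank 7.5.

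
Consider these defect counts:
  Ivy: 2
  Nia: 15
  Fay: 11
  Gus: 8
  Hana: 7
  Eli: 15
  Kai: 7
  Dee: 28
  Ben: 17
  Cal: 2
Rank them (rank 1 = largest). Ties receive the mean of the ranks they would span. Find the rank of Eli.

3.5

Sorted (descending): 28, 17, 15, 15, 11, 8, 7, 7, 2, 2
The 2 values of 15 occupy positions 3–4 → average rank (3+4)/2 = 3.5.
The 2 values of 7 occupy positions 7–8 → average rank (7+8)/2 = 7.5.
The 2 values of 2 occupy positions 9–10 → average rank (9+10)/2 = 9.5.
Eli has value 15 → rank 3.5.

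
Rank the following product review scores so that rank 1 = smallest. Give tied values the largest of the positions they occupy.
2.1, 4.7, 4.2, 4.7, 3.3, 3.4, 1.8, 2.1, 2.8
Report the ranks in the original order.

Sorted (ascending): 1.8, 2.1, 2.1, 2.8, 3.3, 3.4, 4.2, 4.7, 4.7
The 2 values of 2.1 occupy positions 2–3 → each gets rank 3.
The 2 values of 4.7 occupy positions 8–9 → each gets rank 9.

3, 9, 7, 9, 5, 6, 1, 3, 4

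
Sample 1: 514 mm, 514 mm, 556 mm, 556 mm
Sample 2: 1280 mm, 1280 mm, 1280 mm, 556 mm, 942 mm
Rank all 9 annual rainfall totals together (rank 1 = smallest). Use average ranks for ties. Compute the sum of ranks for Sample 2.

Sorted (ascending): 514, 514, 556, 556, 556, 942, 1280, 1280, 1280
The 2 values of 514 occupy positions 1–2 → average rank (1+2)/2 = 1.5.
The 3 values of 556 occupy positions 3–5 → average rank 4.
The 3 values of 1280 occupy positions 7–9 → average rank 8.
Sample 2 values → pooled ranks: 1280→8, 1280→8, 1280→8, 556→4, 942→6
Rank sum = 8 + 8 + 8 + 4 + 6 = 34

34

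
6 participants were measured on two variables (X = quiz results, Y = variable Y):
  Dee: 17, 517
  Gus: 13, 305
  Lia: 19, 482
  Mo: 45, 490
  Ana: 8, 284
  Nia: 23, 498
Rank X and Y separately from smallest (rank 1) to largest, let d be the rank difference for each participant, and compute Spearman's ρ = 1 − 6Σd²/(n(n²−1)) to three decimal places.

0.600

Ranks of variable 1: 3, 2, 4, 6, 1, 5
Ranks of variable 2: 6, 2, 3, 4, 1, 5
d = r₁ − r₂: -3, 0, 1, 2, 0, 0
d²: 9, 0, 1, 4, 0, 0; Σd² = 14
ρ = 1 − 6·14/(6·35) = 1 − 84/210 = 0.600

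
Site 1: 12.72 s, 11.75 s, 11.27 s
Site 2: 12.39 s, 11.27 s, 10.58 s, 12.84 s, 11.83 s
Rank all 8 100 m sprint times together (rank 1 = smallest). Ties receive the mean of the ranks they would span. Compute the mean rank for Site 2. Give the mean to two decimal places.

4.50

Sorted (ascending): 10.58, 11.27, 11.27, 11.75, 11.83, 12.39, 12.72, 12.84
The 2 values of 11.27 occupy positions 2–3 → average rank (2+3)/2 = 2.5.
Site 2 values → pooled ranks: 12.39→6, 11.27→2.5, 10.58→1, 12.84→8, 11.83→5
Mean rank = (6 + 2.5 + 1 + 8 + 5) / 5 = 4.50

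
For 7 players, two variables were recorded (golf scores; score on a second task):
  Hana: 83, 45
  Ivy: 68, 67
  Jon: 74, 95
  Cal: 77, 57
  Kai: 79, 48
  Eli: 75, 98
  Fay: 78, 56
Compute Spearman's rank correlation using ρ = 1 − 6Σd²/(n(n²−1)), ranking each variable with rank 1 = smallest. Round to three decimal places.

-0.857

Ranks of variable 1: 7, 1, 2, 4, 6, 3, 5
Ranks of variable 2: 1, 5, 6, 4, 2, 7, 3
d = r₁ − r₂: 6, -4, -4, 0, 4, -4, 2
d²: 36, 16, 16, 0, 16, 16, 4; Σd² = 104
ρ = 1 − 6·104/(7·48) = 1 − 624/336 = -0.857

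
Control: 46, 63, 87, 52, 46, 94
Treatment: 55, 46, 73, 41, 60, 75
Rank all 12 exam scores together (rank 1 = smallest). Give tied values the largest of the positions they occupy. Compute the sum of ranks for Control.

Sorted (ascending): 41, 46, 46, 46, 52, 55, 60, 63, 73, 75, 87, 94
The 3 values of 46 occupy positions 2–4 → each gets rank 4.
Control values → pooled ranks: 46→4, 63→8, 87→11, 52→5, 46→4, 94→12
Rank sum = 4 + 8 + 11 + 5 + 4 + 12 = 44

44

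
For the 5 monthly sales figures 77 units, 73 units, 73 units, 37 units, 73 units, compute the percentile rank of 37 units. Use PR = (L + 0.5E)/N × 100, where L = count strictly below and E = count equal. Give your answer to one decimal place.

N = 5.
Strictly below 37: 0. Equal to 37: 1.
PR = (0 + 0.5·1)/5 × 100 = 10.0

10.0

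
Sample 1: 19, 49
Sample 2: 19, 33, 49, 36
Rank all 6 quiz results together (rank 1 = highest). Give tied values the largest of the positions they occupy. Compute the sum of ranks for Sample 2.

Sorted (descending): 49, 49, 36, 33, 19, 19
The 2 values of 49 occupy positions 1–2 → each gets rank 2.
The 2 values of 19 occupy positions 5–6 → each gets rank 6.
Sample 2 values → pooled ranks: 19→6, 33→4, 49→2, 36→3
Rank sum = 6 + 4 + 2 + 3 = 15

15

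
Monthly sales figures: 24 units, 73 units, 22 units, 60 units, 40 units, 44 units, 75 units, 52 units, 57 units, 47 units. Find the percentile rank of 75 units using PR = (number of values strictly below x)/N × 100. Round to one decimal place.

N = 10.
Strictly below 75: 9. Equal to 75: 1.
PR = 9/10 × 100 = 90.0

90.0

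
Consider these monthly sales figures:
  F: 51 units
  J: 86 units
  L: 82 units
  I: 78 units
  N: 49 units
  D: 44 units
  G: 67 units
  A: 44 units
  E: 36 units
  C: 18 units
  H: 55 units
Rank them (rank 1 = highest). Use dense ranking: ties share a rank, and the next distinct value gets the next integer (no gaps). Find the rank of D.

8

Sorted (descending): 86, 82, 78, 67, 55, 51, 49, 44, 44, 36, 18
The 2 values of 44 share dense rank 8.
Remaining distinct values take the next consecutive integers.
D has value 44 units → rank 8.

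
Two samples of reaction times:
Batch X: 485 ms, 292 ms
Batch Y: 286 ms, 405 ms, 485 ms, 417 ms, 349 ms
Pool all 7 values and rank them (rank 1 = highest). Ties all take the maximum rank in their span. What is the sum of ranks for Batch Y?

21

Sorted (descending): 485, 485, 417, 405, 349, 292, 286
The 2 values of 485 occupy positions 1–2 → each gets rank 2.
Batch Y values → pooled ranks: 286→7, 405→4, 485→2, 417→3, 349→5
Rank sum = 7 + 4 + 2 + 3 + 5 = 21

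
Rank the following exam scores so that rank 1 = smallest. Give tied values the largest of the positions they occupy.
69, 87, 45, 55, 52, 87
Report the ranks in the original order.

Sorted (ascending): 45, 52, 55, 69, 87, 87
The 2 values of 87 occupy positions 5–6 → each gets rank 6.

4, 6, 1, 3, 2, 6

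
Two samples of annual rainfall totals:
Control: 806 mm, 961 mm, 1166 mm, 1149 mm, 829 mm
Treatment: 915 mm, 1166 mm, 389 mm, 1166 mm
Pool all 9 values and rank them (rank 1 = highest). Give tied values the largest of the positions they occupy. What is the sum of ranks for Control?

Sorted (descending): 1166, 1166, 1166, 1149, 961, 915, 829, 806, 389
The 3 values of 1166 occupy positions 1–3 → each gets rank 3.
Control values → pooled ranks: 806→8, 961→5, 1166→3, 1149→4, 829→7
Rank sum = 8 + 5 + 3 + 4 + 7 = 27

27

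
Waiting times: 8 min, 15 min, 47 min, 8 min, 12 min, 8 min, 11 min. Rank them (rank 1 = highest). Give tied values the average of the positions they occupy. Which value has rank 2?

15

Sorted (descending): 47, 15, 12, 11, 8, 8, 8
The 3 values of 8 occupy positions 5–7 → average rank 6.
Rank 2 → value 15.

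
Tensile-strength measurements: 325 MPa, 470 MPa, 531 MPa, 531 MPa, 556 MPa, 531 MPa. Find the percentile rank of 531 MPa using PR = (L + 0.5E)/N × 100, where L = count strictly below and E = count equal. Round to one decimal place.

58.3

N = 6.
Strictly below 531: 2. Equal to 531: 3.
PR = (2 + 0.5·3)/6 × 100 = 58.3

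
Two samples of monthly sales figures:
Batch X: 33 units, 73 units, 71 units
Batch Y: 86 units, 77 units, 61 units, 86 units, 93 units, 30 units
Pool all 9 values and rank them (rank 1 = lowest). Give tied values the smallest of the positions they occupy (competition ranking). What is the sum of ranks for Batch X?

11

Sorted (ascending): 30, 33, 61, 71, 73, 77, 86, 86, 93
The 2 values of 86 occupy positions 7–8 → each gets rank 7.
Batch X values → pooled ranks: 33→2, 73→5, 71→4
Rank sum = 2 + 5 + 4 = 11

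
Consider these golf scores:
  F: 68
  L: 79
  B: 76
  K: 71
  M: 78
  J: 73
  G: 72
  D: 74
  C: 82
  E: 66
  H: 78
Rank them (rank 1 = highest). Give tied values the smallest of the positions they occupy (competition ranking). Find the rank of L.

2

Sorted (descending): 82, 79, 78, 78, 76, 74, 73, 72, 71, 68, 66
The 2 values of 78 occupy positions 3–4 → each gets rank 3.
L has value 79 → rank 2.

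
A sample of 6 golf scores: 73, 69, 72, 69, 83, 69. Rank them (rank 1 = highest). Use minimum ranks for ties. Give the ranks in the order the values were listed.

Sorted (descending): 83, 73, 72, 69, 69, 69
The 3 values of 69 occupy positions 4–6 → each gets rank 4.

2, 4, 3, 4, 1, 4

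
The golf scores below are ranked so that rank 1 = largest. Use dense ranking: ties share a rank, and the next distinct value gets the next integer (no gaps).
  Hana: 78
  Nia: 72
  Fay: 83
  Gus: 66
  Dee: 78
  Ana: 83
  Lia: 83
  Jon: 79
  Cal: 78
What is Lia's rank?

1

Sorted (descending): 83, 83, 83, 79, 78, 78, 78, 72, 66
The 3 values of 83 share dense rank 1.
The 3 values of 78 share dense rank 3.
Remaining distinct values take the next consecutive integers.
Lia has value 83 → rank 1.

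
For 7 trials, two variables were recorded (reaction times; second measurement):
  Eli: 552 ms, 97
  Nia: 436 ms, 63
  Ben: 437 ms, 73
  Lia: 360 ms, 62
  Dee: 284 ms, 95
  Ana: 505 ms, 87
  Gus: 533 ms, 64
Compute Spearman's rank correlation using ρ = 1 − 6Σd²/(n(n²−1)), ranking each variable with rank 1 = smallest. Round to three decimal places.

Ranks of variable 1: 7, 3, 4, 2, 1, 5, 6
Ranks of variable 2: 7, 2, 4, 1, 6, 5, 3
d = r₁ − r₂: 0, 1, 0, 1, -5, 0, 3
d²: 0, 1, 0, 1, 25, 0, 9; Σd² = 36
ρ = 1 − 6·36/(7·48) = 1 − 216/336 = 0.357

0.357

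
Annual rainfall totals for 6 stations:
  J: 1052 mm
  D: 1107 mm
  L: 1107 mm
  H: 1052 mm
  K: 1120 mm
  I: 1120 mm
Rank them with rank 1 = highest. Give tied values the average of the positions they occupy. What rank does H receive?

5.5

Sorted (descending): 1120, 1120, 1107, 1107, 1052, 1052
The 2 values of 1120 occupy positions 1–2 → average rank (1+2)/2 = 1.5.
The 2 values of 1107 occupy positions 3–4 → average rank (3+4)/2 = 3.5.
The 2 values of 1052 occupy positions 5–6 → average rank (5+6)/2 = 5.5.
H has value 1052 mm → rank 5.5.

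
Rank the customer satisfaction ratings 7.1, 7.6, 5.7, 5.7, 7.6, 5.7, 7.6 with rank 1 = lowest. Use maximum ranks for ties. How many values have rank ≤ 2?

Sorted (ascending): 5.7, 5.7, 5.7, 7.1, 7.6, 7.6, 7.6
The 3 values of 5.7 occupy positions 1–3 → each gets rank 3.
The 3 values of 7.6 occupy positions 5–7 → each gets rank 7.
Ranks ≤ 2: {} → 0 values.

0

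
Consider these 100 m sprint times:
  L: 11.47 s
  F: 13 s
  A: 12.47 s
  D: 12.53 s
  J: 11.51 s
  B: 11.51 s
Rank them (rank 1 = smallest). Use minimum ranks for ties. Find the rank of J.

2

Sorted (ascending): 11.47, 11.51, 11.51, 12.47, 12.53, 13
The 2 values of 11.51 occupy positions 2–3 → each gets rank 2.
J has value 11.51 s → rank 2.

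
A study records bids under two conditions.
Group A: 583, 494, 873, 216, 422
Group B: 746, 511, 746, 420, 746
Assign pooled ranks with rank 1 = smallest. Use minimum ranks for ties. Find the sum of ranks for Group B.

Sorted (ascending): 216, 420, 422, 494, 511, 583, 746, 746, 746, 873
The 3 values of 746 occupy positions 7–9 → each gets rank 7.
Group B values → pooled ranks: 746→7, 511→5, 746→7, 420→2, 746→7
Rank sum = 7 + 5 + 7 + 2 + 7 = 28

28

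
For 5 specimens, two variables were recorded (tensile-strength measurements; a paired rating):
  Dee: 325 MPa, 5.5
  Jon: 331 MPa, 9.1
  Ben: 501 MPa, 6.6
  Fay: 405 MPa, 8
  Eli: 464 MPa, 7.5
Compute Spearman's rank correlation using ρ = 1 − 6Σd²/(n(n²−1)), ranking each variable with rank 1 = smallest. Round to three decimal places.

Ranks of variable 1: 1, 2, 5, 3, 4
Ranks of variable 2: 1, 5, 2, 4, 3
d = r₁ − r₂: 0, -3, 3, -1, 1
d²: 0, 9, 9, 1, 1; Σd² = 20
ρ = 1 − 6·20/(5·24) = 1 − 120/120 = 0.000

0.000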